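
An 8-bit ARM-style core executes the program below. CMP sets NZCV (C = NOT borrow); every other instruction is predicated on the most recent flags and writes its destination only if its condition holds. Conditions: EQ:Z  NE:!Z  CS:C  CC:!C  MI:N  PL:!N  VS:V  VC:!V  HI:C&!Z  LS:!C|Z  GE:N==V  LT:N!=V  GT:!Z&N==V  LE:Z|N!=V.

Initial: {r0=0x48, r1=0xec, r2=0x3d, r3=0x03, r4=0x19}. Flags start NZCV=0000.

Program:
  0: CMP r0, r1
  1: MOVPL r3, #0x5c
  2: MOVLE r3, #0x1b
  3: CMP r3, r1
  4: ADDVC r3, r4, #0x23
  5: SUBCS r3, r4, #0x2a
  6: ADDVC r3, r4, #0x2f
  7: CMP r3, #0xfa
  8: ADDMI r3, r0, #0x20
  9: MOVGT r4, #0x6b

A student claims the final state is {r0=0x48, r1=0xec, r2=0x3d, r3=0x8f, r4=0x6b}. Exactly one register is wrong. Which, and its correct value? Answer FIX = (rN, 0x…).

FIX = (r3, 0x48)

[0] flags=0000 → (cmp)
[1] flags=0000 PL?T → r3=0x5c
[2] flags=0000 LE?F → skip
[3] flags=0000 → (cmp)
[4] flags=0000 VC?T → r3=0x3c
[5] flags=0000 CS?F → skip
[6] flags=0000 VC?T → r3=0x48
[7] flags=0000 → (cmp)
[8] flags=0000 MI?F → skip
[9] flags=0000 GT?T → r4=0x6b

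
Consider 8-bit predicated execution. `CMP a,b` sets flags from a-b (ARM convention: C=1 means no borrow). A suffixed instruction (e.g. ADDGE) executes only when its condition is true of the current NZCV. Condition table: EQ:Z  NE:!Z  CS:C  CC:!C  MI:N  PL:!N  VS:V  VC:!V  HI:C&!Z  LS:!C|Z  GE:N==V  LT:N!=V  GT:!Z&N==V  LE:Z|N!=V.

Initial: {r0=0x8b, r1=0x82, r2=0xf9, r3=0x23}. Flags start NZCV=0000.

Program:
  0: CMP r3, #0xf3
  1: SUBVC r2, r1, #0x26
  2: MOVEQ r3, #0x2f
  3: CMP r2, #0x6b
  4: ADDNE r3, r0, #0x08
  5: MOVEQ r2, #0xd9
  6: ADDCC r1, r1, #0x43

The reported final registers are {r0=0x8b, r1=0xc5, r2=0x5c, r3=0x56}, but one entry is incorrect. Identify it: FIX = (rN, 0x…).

0: ✓ CMP  NZCV=0000
1: ✓ SUBVC  r2←0x5c
2: · MOVEQ
3: ✓ CMP  NZCV=1000
4: ✓ ADDNE  r3←0x93
5: · MOVEQ
6: ✓ ADDCC  r1←0xc5

FIX = (r3, 0x93)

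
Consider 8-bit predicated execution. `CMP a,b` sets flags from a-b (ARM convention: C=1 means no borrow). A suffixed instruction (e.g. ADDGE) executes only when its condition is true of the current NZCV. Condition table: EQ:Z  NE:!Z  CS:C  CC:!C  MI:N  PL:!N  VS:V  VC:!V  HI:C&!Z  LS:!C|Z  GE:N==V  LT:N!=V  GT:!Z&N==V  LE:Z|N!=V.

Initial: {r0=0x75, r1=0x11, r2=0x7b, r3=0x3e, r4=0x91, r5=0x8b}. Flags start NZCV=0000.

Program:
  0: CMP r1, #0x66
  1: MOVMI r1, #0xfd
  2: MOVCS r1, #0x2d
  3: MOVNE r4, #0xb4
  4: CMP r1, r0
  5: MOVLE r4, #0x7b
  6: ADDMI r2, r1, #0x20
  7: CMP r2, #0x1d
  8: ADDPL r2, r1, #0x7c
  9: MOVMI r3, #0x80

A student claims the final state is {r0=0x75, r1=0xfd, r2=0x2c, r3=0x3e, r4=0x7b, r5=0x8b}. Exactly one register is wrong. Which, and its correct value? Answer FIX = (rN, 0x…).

FIX = (r2, 0x79)

0: ✓ CMP  NZCV=1000
1: ✓ MOVMI  r1←0xfd
2: · MOVCS
3: ✓ MOVNE  r4←0xb4
4: ✓ CMP  NZCV=1010
5: ✓ MOVLE  r4←0x7b
6: ✓ ADDMI  r2←0x1d
7: ✓ CMP  NZCV=0110
8: ✓ ADDPL  r2←0x79
9: · MOVMI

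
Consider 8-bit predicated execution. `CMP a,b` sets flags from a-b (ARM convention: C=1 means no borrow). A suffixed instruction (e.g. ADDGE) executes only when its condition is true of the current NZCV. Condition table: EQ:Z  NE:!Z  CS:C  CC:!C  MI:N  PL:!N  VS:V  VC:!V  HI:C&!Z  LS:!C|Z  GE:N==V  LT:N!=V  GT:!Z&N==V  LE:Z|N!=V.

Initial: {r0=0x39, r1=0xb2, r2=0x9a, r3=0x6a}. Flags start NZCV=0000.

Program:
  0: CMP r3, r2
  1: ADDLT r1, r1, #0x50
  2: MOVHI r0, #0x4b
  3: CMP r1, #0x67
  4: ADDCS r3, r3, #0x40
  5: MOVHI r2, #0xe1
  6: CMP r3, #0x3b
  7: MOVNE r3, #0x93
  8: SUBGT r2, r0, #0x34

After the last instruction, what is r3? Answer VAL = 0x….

0: ✓ CMP  NZCV=1001
1: · ADDLT
2: · MOVHI
3: ✓ CMP  NZCV=0011
4: ✓ ADDCS  r3←0xaa
5: ✓ MOVHI  r2←0xe1
6: ✓ CMP  NZCV=0011
7: ✓ MOVNE  r3←0x93
8: · SUBGT

VAL = 0x93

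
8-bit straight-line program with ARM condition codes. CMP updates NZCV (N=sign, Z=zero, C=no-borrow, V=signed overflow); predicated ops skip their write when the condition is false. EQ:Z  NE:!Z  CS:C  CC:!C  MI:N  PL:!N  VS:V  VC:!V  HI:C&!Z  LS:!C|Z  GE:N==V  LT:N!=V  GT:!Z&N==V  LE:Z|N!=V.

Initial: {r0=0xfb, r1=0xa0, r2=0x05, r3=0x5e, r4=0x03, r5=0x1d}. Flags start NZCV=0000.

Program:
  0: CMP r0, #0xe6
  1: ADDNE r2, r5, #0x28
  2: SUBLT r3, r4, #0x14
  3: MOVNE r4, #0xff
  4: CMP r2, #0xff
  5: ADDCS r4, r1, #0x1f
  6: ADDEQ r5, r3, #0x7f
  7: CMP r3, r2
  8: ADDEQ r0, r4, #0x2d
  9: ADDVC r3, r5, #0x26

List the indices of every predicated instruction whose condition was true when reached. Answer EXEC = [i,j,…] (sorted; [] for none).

EXEC = [1,3,9]

0: ✓ CMP  NZCV=0010
1: ✓ ADDNE  r2←0x45
2: · SUBLT
3: ✓ MOVNE  r4←0xff
4: ✓ CMP  NZCV=0000
5: · ADDCS
6: · ADDEQ
7: ✓ CMP  NZCV=0010
8: · ADDEQ
9: ✓ ADDVC  r3←0x43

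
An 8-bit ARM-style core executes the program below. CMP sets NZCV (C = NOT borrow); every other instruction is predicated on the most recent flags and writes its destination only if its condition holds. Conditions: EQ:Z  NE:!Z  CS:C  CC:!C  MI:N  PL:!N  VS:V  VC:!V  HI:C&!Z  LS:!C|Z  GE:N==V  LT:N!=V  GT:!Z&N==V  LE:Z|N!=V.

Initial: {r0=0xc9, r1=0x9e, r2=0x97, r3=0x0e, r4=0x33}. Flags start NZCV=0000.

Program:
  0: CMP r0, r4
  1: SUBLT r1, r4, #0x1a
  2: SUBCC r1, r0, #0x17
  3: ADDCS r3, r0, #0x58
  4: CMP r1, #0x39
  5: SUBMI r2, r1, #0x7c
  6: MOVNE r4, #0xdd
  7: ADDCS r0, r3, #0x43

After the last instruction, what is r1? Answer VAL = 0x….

[0] flags=1010 → (cmp)
[1] flags=1010 LT?T → r1=0x19
[2] flags=1010 CC?F → skip
[3] flags=1010 CS?T → r3=0x21
[4] flags=1000 → (cmp)
[5] flags=1000 MI?T → r2=0x9d
[6] flags=1000 NE?T → r4=0xdd
[7] flags=1000 CS?F → skip

VAL = 0x19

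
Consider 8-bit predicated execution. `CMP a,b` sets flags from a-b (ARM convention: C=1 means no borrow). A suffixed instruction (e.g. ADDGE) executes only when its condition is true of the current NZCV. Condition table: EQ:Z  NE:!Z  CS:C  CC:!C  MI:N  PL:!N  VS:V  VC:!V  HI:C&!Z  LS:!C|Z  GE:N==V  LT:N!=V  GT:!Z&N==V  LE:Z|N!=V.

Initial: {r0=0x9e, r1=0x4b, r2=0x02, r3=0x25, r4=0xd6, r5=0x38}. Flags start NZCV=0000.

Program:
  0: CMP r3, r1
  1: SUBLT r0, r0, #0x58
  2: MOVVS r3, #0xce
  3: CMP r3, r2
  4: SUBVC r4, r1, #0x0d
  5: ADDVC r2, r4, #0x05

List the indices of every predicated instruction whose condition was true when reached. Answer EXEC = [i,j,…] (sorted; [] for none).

EXEC = [1,4,5]

0: ✓ CMP  NZCV=1000
1: ✓ SUBLT  r0←0x46
2: · MOVVS
3: ✓ CMP  NZCV=0010
4: ✓ SUBVC  r4←0x3e
5: ✓ ADDVC  r2←0x43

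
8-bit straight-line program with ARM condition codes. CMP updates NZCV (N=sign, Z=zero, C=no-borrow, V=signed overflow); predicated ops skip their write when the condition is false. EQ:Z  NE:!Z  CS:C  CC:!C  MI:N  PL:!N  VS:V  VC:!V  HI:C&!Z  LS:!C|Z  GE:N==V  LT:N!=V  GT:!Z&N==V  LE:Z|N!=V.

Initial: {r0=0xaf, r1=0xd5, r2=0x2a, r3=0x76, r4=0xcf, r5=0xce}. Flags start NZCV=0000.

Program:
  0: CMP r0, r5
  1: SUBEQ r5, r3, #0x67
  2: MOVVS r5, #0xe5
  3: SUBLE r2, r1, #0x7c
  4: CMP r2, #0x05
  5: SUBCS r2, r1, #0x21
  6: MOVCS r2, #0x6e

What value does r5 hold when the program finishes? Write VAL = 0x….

[0] flags=1000 → (cmp)
[1] flags=1000 EQ?F → skip
[2] flags=1000 VS?F → skip
[3] flags=1000 LE?T → r2=0x59
[4] flags=0010 → (cmp)
[5] flags=0010 CS?T → r2=0xb4
[6] flags=0010 CS?T → r2=0x6e

VAL = 0xce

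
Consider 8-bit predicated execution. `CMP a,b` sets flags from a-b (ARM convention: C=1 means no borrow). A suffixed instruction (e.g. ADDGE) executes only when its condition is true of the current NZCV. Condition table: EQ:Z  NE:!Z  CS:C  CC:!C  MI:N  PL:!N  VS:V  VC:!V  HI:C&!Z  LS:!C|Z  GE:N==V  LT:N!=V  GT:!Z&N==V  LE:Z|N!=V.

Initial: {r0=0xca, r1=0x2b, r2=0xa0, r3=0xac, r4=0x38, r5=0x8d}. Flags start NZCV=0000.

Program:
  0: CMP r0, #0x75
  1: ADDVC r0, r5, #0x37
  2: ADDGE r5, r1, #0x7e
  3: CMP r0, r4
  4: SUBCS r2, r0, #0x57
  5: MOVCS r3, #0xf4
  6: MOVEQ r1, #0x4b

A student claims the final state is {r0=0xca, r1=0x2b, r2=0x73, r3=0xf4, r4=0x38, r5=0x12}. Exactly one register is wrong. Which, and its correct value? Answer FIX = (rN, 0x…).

FIX = (r5, 0x8d)

[0] flags=0011 → (cmp)
[1] flags=0011 VC?F → skip
[2] flags=0011 GE?F → skip
[3] flags=1010 → (cmp)
[4] flags=1010 CS?T → r2=0x73
[5] flags=1010 CS?T → r3=0xf4
[6] flags=1010 EQ?F → skip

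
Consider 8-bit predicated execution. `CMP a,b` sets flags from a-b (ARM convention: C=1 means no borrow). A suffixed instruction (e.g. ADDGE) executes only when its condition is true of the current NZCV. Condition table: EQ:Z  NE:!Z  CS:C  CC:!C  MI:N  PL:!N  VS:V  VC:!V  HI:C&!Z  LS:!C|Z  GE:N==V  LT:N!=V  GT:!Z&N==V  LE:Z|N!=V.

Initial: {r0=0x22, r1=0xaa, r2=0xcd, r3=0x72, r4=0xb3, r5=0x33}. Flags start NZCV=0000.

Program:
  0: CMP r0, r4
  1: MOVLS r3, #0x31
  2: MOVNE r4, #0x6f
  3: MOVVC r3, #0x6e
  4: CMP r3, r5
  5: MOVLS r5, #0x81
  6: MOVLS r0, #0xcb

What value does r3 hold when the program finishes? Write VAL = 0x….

VAL = 0x6e

0: ✓ CMP  NZCV=0000
1: ✓ MOVLS  r3←0x31
2: ✓ MOVNE  r4←0x6f
3: ✓ MOVVC  r3←0x6e
4: ✓ CMP  NZCV=0010
5: · MOVLS
6: · MOVLS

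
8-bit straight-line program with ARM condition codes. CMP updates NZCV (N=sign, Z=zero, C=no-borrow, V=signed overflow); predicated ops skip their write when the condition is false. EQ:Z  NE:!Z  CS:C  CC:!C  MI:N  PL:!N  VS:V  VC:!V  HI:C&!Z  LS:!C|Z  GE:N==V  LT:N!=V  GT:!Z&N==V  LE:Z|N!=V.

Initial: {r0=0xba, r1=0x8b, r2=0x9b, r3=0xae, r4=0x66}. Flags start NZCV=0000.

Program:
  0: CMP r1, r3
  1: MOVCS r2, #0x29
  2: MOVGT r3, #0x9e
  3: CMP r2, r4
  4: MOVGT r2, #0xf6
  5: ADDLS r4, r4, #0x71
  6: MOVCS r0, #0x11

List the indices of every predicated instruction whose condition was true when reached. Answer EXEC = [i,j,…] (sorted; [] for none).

EXEC = [6]

[0] flags=1000 → (cmp)
[1] flags=1000 CS?F → skip
[2] flags=1000 GT?F → skip
[3] flags=0011 → (cmp)
[4] flags=0011 GT?F → skip
[5] flags=0011 LS?F → skip
[6] flags=0011 CS?T → r0=0x11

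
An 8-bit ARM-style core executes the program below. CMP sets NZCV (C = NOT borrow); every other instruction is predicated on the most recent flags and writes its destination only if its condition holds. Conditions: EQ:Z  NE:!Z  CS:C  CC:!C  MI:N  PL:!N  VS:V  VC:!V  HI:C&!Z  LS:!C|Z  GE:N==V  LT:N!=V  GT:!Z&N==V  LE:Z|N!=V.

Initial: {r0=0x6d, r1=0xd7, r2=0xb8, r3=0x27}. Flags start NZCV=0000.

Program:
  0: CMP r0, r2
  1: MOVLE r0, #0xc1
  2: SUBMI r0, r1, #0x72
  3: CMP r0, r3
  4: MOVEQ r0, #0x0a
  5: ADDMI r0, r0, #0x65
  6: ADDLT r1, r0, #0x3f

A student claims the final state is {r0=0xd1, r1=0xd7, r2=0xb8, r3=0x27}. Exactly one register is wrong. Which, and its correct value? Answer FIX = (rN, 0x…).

[0] flags=1001 → (cmp)
[1] flags=1001 LE?F → skip
[2] flags=1001 MI?T → r0=0x65
[3] flags=0010 → (cmp)
[4] flags=0010 EQ?F → skip
[5] flags=0010 MI?F → skip
[6] flags=0010 LT?F → skip

FIX = (r0, 0x65)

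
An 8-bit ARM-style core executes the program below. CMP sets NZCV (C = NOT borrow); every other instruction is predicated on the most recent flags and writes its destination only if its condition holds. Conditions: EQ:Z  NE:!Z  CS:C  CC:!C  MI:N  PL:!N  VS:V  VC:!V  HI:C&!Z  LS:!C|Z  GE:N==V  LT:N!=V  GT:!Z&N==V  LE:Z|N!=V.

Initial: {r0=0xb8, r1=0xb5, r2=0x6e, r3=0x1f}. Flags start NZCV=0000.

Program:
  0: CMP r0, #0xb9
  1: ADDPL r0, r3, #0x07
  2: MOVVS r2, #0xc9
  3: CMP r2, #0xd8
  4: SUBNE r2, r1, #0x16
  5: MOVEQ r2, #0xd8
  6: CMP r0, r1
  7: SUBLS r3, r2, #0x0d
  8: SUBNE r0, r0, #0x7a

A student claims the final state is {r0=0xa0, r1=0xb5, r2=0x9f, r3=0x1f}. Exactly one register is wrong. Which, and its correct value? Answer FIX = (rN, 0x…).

0: ✓ CMP  NZCV=1000
1: · ADDPL
2: · MOVVS
3: ✓ CMP  NZCV=1001
4: ✓ SUBNE  r2←0x9f
5: · MOVEQ
6: ✓ CMP  NZCV=0010
7: · SUBLS
8: ✓ SUBNE  r0←0x3e

FIX = (r0, 0x3e)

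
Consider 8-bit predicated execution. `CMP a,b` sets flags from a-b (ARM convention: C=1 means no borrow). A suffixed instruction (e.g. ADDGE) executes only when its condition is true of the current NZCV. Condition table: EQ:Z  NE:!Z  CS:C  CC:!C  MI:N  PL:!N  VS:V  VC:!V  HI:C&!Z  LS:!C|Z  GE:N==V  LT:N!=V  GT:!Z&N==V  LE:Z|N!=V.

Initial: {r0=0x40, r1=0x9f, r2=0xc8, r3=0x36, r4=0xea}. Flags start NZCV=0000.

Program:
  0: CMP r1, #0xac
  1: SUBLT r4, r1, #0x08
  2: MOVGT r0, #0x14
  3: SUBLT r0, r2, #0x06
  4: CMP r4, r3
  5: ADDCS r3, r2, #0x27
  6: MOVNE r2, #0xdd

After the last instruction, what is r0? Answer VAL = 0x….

[0] flags=1000 → (cmp)
[1] flags=1000 LT?T → r4=0x97
[2] flags=1000 GT?F → skip
[3] flags=1000 LT?T → r0=0xc2
[4] flags=0011 → (cmp)
[5] flags=0011 CS?T → r3=0xef
[6] flags=0011 NE?T → r2=0xdd

VAL = 0xc2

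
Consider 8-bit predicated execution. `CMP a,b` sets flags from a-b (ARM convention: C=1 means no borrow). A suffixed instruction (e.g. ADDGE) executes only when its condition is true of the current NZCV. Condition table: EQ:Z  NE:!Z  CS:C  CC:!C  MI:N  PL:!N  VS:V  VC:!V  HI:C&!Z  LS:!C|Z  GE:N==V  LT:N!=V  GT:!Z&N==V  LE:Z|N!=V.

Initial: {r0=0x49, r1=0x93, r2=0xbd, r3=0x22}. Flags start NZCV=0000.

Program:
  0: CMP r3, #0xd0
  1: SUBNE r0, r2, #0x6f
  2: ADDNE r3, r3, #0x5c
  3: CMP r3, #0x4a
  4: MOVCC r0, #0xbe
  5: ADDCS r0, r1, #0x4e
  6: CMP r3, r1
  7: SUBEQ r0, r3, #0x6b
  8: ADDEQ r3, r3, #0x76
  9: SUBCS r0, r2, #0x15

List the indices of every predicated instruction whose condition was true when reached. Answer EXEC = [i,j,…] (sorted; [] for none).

EXEC = [1,2,5]

[0] flags=0000 → (cmp)
[1] flags=0000 NE?T → r0=0x4e
[2] flags=0000 NE?T → r3=0x7e
[3] flags=0010 → (cmp)
[4] flags=0010 CC?F → skip
[5] flags=0010 CS?T → r0=0xe1
[6] flags=1001 → (cmp)
[7] flags=1001 EQ?F → skip
[8] flags=1001 EQ?F → skip
[9] flags=1001 CS?F → skip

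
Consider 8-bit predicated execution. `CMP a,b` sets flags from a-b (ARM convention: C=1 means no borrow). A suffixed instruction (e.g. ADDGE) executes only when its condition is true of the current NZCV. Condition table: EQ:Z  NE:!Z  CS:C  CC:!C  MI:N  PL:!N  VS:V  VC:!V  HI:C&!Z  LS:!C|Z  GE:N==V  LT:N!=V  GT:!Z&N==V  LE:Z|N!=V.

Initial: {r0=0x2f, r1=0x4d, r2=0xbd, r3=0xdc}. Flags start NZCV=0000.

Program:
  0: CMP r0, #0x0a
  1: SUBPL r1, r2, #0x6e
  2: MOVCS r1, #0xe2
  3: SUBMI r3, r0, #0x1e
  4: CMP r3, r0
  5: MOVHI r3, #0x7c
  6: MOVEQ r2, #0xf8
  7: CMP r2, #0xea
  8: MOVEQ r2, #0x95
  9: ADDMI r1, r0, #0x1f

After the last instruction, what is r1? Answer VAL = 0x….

[0] flags=0010 → (cmp)
[1] flags=0010 PL?T → r1=0x4f
[2] flags=0010 CS?T → r1=0xe2
[3] flags=0010 MI?F → skip
[4] flags=1010 → (cmp)
[5] flags=1010 HI?T → r3=0x7c
[6] flags=1010 EQ?F → skip
[7] flags=1000 → (cmp)
[8] flags=1000 EQ?F → skip
[9] flags=1000 MI?T → r1=0x4e

VAL = 0x4e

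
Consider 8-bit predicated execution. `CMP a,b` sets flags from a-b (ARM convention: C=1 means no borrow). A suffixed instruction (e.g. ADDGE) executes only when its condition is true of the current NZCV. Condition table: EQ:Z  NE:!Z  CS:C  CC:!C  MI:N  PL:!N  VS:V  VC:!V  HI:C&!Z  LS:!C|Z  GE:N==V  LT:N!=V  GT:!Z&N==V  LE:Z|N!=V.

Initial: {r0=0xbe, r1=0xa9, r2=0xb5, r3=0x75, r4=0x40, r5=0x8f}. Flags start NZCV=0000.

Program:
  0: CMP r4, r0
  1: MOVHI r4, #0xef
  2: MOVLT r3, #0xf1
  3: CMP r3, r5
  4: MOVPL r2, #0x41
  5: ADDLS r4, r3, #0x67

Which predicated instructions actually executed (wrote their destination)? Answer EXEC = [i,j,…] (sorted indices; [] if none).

EXEC = [5]

0: ✓ CMP  NZCV=1001
1: · MOVHI
2: · MOVLT
3: ✓ CMP  NZCV=1001
4: · MOVPL
5: ✓ ADDLS  r4←0xdc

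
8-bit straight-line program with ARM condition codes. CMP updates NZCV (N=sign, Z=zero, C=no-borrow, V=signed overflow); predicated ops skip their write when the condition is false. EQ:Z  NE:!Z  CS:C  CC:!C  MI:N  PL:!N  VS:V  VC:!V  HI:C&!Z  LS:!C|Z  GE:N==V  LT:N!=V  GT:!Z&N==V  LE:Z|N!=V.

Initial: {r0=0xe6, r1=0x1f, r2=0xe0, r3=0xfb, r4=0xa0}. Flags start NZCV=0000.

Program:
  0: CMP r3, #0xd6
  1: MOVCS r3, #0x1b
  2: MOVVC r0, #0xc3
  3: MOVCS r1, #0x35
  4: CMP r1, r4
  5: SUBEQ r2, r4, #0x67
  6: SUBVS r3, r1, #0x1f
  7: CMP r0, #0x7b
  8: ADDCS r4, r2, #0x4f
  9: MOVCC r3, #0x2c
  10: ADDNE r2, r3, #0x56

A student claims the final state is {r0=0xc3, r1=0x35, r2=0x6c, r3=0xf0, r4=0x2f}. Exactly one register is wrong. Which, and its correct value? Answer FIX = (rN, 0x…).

[0] flags=0010 → (cmp)
[1] flags=0010 CS?T → r3=0x1b
[2] flags=0010 VC?T → r0=0xc3
[3] flags=0010 CS?T → r1=0x35
[4] flags=1001 → (cmp)
[5] flags=1001 EQ?F → skip
[6] flags=1001 VS?T → r3=0x16
[7] flags=0011 → (cmp)
[8] flags=0011 CS?T → r4=0x2f
[9] flags=0011 CC?F → skip
[10] flags=0011 NE?T → r2=0x6c

FIX = (r3, 0x16)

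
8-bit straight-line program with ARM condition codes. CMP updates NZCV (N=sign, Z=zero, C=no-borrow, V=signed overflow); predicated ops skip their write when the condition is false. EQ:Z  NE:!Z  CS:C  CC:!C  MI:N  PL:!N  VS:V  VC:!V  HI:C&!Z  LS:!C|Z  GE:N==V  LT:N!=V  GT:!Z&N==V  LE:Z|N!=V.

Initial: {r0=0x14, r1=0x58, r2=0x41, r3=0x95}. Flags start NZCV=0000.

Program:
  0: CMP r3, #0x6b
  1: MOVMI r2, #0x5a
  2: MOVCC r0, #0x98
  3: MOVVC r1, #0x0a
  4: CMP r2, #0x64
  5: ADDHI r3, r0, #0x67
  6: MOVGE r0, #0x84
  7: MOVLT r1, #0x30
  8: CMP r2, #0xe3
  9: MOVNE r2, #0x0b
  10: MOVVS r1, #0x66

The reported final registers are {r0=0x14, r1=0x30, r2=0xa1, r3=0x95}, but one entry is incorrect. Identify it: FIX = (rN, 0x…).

[0] flags=0011 → (cmp)
[1] flags=0011 MI?F → skip
[2] flags=0011 CC?F → skip
[3] flags=0011 VC?F → skip
[4] flags=1000 → (cmp)
[5] flags=1000 HI?F → skip
[6] flags=1000 GE?F → skip
[7] flags=1000 LT?T → r1=0x30
[8] flags=0000 → (cmp)
[9] flags=0000 NE?T → r2=0x0b
[10] flags=0000 VS?F → skip

FIX = (r2, 0x0b)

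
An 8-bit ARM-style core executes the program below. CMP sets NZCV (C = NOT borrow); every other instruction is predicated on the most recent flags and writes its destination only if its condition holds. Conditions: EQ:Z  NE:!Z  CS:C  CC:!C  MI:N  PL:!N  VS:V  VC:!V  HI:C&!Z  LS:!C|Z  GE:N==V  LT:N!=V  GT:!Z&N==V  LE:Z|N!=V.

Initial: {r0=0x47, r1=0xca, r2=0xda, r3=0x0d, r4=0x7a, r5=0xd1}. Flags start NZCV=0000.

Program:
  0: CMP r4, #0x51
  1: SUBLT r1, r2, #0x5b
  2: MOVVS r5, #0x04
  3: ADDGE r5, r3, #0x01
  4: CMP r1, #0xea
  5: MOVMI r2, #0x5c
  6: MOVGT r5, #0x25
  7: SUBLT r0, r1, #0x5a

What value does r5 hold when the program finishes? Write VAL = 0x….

[0] flags=0010 → (cmp)
[1] flags=0010 LT?F → skip
[2] flags=0010 VS?F → skip
[3] flags=0010 GE?T → r5=0x0e
[4] flags=1000 → (cmp)
[5] flags=1000 MI?T → r2=0x5c
[6] flags=1000 GT?F → skip
[7] flags=1000 LT?T → r0=0x70

VAL = 0x0e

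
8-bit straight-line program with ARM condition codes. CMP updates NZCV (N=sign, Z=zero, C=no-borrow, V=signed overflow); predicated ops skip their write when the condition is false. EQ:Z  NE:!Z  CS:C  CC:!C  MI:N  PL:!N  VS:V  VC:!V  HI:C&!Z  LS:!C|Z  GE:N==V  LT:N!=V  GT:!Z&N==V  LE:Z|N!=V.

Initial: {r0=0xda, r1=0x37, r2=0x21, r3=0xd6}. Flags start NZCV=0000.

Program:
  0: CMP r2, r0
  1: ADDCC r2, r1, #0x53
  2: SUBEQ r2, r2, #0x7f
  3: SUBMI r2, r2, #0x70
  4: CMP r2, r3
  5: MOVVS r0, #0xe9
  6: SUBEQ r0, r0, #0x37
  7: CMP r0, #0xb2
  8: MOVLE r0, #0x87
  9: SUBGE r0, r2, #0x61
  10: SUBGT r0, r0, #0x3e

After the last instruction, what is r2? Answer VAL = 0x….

0: ✓ CMP  NZCV=0000
1: ✓ ADDCC  r2←0x8a
2: · SUBEQ
3: · SUBMI
4: ✓ CMP  NZCV=1000
5: · MOVVS
6: · SUBEQ
7: ✓ CMP  NZCV=0010
8: · MOVLE
9: ✓ SUBGE  r0←0x29
10: ✓ SUBGT  r0←0xeb

VAL = 0x8a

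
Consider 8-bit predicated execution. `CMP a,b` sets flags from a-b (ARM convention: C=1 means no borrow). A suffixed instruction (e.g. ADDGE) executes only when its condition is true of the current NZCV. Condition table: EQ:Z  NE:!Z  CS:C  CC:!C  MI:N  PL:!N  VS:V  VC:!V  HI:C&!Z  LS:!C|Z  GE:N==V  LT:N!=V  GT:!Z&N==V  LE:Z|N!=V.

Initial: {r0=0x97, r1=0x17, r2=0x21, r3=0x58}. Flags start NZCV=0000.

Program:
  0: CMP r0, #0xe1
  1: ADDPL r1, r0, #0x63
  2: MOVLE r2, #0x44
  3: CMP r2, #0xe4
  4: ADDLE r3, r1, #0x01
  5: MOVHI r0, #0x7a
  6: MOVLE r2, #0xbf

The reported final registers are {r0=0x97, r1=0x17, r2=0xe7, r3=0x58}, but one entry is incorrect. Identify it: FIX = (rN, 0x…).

FIX = (r2, 0x44)

0: ✓ CMP  NZCV=1000
1: · ADDPL
2: ✓ MOVLE  r2←0x44
3: ✓ CMP  NZCV=0000
4: · ADDLE
5: · MOVHI
6: · MOVLE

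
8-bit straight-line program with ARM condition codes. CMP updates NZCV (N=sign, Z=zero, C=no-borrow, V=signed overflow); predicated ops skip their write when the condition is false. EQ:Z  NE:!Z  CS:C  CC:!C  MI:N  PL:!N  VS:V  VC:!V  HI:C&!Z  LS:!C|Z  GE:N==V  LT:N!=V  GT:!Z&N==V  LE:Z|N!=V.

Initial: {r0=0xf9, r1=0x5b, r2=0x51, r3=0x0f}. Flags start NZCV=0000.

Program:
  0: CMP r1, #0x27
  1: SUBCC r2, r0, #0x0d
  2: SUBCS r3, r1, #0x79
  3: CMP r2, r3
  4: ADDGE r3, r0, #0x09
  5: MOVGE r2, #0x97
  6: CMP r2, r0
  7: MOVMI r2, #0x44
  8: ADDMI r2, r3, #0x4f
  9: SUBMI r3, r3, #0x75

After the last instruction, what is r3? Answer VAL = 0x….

[0] flags=0010 → (cmp)
[1] flags=0010 CC?F → skip
[2] flags=0010 CS?T → r3=0xe2
[3] flags=0000 → (cmp)
[4] flags=0000 GE?T → r3=0x02
[5] flags=0000 GE?T → r2=0x97
[6] flags=1000 → (cmp)
[7] flags=1000 MI?T → r2=0x44
[8] flags=1000 MI?T → r2=0x51
[9] flags=1000 MI?T → r3=0x8d

VAL = 0x8d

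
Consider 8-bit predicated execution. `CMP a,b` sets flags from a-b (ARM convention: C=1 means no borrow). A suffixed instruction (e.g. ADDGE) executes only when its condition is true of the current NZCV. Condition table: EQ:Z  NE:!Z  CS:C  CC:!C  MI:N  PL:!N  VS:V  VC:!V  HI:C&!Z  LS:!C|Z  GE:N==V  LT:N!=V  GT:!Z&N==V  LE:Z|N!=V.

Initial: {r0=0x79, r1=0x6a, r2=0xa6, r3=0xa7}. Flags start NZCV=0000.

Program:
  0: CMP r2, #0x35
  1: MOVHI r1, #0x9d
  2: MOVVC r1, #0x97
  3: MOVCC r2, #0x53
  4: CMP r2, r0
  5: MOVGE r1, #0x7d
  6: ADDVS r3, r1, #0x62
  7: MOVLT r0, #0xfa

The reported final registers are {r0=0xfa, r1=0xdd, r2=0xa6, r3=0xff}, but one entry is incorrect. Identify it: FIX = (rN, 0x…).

FIX = (r1, 0x9d)

0: ✓ CMP  NZCV=0011
1: ✓ MOVHI  r1←0x9d
2: · MOVVC
3: · MOVCC
4: ✓ CMP  NZCV=0011
5: · MOVGE
6: ✓ ADDVS  r3←0xff
7: ✓ MOVLT  r0←0xfa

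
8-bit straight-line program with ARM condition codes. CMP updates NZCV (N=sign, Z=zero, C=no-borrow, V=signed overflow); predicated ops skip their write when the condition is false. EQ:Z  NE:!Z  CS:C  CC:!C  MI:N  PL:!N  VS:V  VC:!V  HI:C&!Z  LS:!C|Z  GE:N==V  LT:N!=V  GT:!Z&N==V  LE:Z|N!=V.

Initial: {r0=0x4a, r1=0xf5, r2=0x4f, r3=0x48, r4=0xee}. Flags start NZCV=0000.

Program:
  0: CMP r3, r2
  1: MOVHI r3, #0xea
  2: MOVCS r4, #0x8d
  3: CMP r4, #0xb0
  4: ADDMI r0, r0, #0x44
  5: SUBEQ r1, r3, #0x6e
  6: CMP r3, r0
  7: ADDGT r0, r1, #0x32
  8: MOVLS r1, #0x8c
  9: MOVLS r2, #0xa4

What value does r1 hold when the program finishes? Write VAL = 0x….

0: ✓ CMP  NZCV=1000
1: · MOVHI
2: · MOVCS
3: ✓ CMP  NZCV=0010
4: · ADDMI
5: · SUBEQ
6: ✓ CMP  NZCV=1000
7: · ADDGT
8: ✓ MOVLS  r1←0x8c
9: ✓ MOVLS  r2←0xa4

VAL = 0x8c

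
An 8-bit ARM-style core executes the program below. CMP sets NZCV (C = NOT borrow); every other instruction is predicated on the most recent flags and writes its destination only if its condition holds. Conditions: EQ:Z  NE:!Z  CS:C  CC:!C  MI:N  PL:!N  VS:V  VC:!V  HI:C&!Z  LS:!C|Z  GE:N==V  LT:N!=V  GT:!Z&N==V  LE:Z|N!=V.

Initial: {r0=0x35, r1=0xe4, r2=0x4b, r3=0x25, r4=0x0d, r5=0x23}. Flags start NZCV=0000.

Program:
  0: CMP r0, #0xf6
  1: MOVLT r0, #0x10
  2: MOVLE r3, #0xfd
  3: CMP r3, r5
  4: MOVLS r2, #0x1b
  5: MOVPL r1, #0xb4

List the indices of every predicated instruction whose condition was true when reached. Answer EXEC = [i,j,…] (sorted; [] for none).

EXEC = [5]

[0] flags=0000 → (cmp)
[1] flags=0000 LT?F → skip
[2] flags=0000 LE?F → skip
[3] flags=0010 → (cmp)
[4] flags=0010 LS?F → skip
[5] flags=0010 PL?T → r1=0xb4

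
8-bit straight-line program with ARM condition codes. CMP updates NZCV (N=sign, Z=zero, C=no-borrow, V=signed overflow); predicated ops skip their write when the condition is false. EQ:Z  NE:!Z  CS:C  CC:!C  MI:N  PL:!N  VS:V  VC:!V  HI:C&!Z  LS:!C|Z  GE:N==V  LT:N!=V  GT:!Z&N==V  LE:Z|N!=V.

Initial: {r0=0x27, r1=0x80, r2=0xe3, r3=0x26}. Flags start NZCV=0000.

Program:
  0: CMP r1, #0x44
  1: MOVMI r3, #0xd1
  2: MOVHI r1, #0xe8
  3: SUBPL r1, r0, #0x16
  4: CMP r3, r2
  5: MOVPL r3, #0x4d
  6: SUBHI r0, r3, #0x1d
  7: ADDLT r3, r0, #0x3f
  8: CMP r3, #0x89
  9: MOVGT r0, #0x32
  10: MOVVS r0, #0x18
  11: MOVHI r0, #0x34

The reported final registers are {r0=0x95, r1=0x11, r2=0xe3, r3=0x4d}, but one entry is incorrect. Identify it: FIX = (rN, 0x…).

FIX = (r0, 0x18)

0: ✓ CMP  NZCV=0011
1: · MOVMI
2: ✓ MOVHI  r1←0xe8
3: ✓ SUBPL  r1←0x11
4: ✓ CMP  NZCV=0000
5: ✓ MOVPL  r3←0x4d
6: · SUBHI
7: · ADDLT
8: ✓ CMP  NZCV=1001
9: ✓ MOVGT  r0←0x32
10: ✓ MOVVS  r0←0x18
11: · MOVHI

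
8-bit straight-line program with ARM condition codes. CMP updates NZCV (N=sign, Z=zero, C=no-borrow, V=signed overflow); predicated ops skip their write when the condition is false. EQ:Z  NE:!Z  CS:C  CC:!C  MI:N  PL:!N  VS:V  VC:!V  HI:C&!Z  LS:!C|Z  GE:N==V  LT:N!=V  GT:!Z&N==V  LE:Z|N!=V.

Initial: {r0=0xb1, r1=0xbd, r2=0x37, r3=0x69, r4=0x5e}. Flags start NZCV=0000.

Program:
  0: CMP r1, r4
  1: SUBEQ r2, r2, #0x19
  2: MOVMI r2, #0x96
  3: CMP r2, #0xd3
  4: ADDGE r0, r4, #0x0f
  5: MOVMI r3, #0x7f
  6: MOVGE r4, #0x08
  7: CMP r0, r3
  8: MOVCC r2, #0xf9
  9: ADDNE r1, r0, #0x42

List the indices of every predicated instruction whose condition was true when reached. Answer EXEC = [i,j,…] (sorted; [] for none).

EXEC = [4,6,9]

[0] flags=0011 → (cmp)
[1] flags=0011 EQ?F → skip
[2] flags=0011 MI?F → skip
[3] flags=0000 → (cmp)
[4] flags=0000 GE?T → r0=0x6d
[5] flags=0000 MI?F → skip
[6] flags=0000 GE?T → r4=0x08
[7] flags=0010 → (cmp)
[8] flags=0010 CC?F → skip
[9] flags=0010 NE?T → r1=0xaf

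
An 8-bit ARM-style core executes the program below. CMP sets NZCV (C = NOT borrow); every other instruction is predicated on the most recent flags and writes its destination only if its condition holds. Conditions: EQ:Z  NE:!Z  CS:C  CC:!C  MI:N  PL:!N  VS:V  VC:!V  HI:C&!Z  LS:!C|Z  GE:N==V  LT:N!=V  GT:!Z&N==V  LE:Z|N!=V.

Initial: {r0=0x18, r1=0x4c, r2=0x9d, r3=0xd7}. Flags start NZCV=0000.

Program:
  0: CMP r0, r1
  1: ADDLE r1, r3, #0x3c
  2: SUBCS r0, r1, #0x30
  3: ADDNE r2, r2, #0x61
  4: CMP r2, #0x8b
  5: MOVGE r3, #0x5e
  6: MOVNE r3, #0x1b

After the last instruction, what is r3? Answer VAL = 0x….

[0] flags=1000 → (cmp)
[1] flags=1000 LE?T → r1=0x13
[2] flags=1000 CS?F → skip
[3] flags=1000 NE?T → r2=0xfe
[4] flags=0010 → (cmp)
[5] flags=0010 GE?T → r3=0x5e
[6] flags=0010 NE?T → r3=0x1b

VAL = 0x1b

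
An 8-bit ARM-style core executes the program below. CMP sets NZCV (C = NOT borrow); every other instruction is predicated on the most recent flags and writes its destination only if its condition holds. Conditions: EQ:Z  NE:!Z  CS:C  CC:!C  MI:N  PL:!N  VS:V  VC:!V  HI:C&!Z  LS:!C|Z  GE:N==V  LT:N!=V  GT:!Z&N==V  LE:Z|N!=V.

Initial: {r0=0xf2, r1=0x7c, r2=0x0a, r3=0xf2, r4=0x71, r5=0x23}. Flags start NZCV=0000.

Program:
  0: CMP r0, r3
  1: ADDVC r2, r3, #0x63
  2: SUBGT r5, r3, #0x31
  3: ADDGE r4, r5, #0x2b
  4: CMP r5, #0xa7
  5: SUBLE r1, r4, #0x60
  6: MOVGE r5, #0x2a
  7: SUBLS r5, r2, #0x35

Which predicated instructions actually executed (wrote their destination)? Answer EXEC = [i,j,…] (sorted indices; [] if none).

EXEC = [1,3,6,7]

0: ✓ CMP  NZCV=0110
1: ✓ ADDVC  r2←0x55
2: · SUBGT
3: ✓ ADDGE  r4←0x4e
4: ✓ CMP  NZCV=0000
5: · SUBLE
6: ✓ MOVGE  r5←0x2a
7: ✓ SUBLS  r5←0x20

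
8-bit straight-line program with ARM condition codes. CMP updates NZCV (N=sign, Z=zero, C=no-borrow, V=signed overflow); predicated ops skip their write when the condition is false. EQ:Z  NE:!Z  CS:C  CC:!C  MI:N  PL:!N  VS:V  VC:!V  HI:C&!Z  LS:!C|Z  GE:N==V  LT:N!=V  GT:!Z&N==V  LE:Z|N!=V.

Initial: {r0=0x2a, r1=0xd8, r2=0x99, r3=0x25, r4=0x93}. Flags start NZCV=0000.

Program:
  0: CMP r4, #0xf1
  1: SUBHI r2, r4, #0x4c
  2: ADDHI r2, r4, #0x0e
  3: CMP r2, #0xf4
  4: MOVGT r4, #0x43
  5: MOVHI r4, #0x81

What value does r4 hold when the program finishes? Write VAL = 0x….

[0] flags=1000 → (cmp)
[1] flags=1000 HI?F → skip
[2] flags=1000 HI?F → skip
[3] flags=1000 → (cmp)
[4] flags=1000 GT?F → skip
[5] flags=1000 HI?F → skip

VAL = 0x93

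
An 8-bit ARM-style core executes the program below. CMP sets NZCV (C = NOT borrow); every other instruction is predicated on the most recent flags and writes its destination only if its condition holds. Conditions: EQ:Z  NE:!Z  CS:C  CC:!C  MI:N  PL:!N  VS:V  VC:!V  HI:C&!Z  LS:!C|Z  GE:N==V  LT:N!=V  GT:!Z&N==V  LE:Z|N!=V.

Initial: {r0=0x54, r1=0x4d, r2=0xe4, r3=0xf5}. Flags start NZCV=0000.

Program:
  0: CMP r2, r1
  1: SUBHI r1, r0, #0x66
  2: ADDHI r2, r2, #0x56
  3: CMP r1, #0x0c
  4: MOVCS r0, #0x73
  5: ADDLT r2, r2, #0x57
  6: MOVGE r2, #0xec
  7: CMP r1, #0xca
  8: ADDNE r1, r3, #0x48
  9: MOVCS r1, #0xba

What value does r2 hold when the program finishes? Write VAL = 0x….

0: ✓ CMP  NZCV=1010
1: ✓ SUBHI  r1←0xee
2: ✓ ADDHI  r2←0x3a
3: ✓ CMP  NZCV=1010
4: ✓ MOVCS  r0←0x73
5: ✓ ADDLT  r2←0x91
6: · MOVGE
7: ✓ CMP  NZCV=0010
8: ✓ ADDNE  r1←0x3d
9: ✓ MOVCS  r1←0xba

VAL = 0x91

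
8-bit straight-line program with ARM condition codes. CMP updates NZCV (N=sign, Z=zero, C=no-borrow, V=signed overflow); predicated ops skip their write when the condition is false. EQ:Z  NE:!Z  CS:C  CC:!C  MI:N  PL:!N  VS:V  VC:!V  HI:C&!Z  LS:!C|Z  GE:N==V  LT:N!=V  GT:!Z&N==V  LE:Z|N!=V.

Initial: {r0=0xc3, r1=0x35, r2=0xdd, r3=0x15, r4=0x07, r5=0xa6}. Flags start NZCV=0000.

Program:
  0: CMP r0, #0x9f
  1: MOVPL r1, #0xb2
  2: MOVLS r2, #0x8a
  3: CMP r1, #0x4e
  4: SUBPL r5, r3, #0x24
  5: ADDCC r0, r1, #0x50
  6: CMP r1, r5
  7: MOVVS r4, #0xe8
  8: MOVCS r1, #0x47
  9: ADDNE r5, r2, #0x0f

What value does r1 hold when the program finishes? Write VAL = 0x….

VAL = 0xb2

0: ✓ CMP  NZCV=0010
1: ✓ MOVPL  r1←0xb2
2: · MOVLS
3: ✓ CMP  NZCV=0011
4: ✓ SUBPL  r5←0xf1
5: · ADDCC
6: ✓ CMP  NZCV=1000
7: · MOVVS
8: · MOVCS
9: ✓ ADDNE  r5←0xec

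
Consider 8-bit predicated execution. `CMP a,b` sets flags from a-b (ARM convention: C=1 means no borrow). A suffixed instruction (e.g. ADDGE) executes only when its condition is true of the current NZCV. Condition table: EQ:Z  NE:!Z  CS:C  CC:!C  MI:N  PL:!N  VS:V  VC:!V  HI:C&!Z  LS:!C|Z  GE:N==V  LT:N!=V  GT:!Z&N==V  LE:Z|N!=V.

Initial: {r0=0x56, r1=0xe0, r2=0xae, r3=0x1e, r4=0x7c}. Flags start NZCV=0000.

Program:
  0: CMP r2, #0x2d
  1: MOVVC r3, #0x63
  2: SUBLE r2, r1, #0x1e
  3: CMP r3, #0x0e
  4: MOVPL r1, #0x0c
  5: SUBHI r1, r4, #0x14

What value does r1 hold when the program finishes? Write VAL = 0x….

[0] flags=1010 → (cmp)
[1] flags=1010 VC?T → r3=0x63
[2] flags=1010 LE?T → r2=0xc2
[3] flags=0010 → (cmp)
[4] flags=0010 PL?T → r1=0x0c
[5] flags=0010 HI?T → r1=0x68

VAL = 0x68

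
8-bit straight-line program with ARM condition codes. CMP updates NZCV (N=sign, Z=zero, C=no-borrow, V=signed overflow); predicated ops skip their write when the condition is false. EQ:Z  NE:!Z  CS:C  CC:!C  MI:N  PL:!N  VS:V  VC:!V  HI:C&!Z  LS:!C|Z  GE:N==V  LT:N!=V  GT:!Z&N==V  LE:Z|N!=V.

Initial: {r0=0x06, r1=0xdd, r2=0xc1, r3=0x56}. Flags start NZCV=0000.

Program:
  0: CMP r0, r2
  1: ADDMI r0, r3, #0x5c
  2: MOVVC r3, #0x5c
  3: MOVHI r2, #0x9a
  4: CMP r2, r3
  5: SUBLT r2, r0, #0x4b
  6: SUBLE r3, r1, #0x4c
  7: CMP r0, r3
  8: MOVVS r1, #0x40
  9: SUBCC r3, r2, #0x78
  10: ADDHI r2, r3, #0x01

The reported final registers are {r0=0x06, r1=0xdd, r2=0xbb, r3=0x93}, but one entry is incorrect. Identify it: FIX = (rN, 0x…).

FIX = (r3, 0x43)

[0] flags=0000 → (cmp)
[1] flags=0000 MI?F → skip
[2] flags=0000 VC?T → r3=0x5c
[3] flags=0000 HI?F → skip
[4] flags=0011 → (cmp)
[5] flags=0011 LT?T → r2=0xbb
[6] flags=0011 LE?T → r3=0x91
[7] flags=0000 → (cmp)
[8] flags=0000 VS?F → skip
[9] flags=0000 CC?T → r3=0x43
[10] flags=0000 HI?F → skip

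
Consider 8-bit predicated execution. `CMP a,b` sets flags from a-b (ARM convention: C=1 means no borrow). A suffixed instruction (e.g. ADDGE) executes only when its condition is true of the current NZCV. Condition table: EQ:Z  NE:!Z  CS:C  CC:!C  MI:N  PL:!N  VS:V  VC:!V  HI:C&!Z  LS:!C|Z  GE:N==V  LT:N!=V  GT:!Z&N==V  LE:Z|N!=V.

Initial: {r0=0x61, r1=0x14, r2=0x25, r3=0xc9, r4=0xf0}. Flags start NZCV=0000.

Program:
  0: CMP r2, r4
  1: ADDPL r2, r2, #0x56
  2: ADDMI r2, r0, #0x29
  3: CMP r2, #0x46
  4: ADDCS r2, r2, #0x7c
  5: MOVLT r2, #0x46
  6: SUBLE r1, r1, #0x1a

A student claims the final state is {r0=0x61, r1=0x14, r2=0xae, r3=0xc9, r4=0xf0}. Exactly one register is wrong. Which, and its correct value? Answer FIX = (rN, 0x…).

FIX = (r2, 0xf7)

[0] flags=0000 → (cmp)
[1] flags=0000 PL?T → r2=0x7b
[2] flags=0000 MI?F → skip
[3] flags=0010 → (cmp)
[4] flags=0010 CS?T → r2=0xf7
[5] flags=0010 LT?F → skip
[6] flags=0010 LE?F → skip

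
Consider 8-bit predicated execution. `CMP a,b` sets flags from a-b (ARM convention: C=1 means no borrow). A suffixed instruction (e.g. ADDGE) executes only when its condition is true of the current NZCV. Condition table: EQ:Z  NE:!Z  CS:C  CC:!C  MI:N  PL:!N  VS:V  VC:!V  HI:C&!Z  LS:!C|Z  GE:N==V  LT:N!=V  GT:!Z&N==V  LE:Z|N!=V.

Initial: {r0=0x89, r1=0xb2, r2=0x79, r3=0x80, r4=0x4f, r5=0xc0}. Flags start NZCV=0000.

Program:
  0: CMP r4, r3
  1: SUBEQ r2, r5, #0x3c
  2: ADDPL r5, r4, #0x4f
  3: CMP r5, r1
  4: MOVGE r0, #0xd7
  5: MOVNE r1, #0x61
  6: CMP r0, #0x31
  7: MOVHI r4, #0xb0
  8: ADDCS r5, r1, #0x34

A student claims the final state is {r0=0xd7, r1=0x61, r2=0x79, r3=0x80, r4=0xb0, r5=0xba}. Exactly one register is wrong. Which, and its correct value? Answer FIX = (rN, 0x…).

FIX = (r5, 0x95)

[0] flags=1001 → (cmp)
[1] flags=1001 EQ?F → skip
[2] flags=1001 PL?F → skip
[3] flags=0010 → (cmp)
[4] flags=0010 GE?T → r0=0xd7
[5] flags=0010 NE?T → r1=0x61
[6] flags=1010 → (cmp)
[7] flags=1010 HI?T → r4=0xb0
[8] flags=1010 CS?T → r5=0x95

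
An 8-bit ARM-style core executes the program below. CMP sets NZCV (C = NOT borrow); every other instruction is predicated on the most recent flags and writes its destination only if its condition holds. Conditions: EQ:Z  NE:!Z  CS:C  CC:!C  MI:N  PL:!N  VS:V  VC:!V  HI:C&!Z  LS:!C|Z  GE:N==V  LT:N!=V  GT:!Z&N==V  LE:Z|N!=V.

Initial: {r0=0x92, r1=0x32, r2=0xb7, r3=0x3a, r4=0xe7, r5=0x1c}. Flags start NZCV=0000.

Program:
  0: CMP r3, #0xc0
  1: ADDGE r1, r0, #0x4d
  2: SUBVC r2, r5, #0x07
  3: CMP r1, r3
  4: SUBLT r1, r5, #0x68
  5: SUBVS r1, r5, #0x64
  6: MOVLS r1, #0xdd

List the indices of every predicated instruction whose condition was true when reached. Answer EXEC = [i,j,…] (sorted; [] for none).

[0] flags=0000 → (cmp)
[1] flags=0000 GE?T → r1=0xdf
[2] flags=0000 VC?T → r2=0x15
[3] flags=1010 → (cmp)
[4] flags=1010 LT?T → r1=0xb4
[5] flags=1010 VS?F → skip
[6] flags=1010 LS?F → skip

EXEC = [1,2,4]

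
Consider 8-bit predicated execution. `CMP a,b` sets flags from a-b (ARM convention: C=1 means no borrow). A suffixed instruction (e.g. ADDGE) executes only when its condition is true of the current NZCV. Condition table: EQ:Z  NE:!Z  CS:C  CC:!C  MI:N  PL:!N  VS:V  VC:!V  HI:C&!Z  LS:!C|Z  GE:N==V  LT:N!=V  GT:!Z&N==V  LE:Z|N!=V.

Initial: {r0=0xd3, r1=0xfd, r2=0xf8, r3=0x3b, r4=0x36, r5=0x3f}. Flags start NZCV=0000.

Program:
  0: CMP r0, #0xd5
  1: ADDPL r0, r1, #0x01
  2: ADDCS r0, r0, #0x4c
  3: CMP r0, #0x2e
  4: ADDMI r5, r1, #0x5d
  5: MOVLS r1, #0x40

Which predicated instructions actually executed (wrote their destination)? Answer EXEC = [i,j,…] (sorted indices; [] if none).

[0] flags=1000 → (cmp)
[1] flags=1000 PL?F → skip
[2] flags=1000 CS?F → skip
[3] flags=1010 → (cmp)
[4] flags=1010 MI?T → r5=0x5a
[5] flags=1010 LS?F → skip

EXEC = [4]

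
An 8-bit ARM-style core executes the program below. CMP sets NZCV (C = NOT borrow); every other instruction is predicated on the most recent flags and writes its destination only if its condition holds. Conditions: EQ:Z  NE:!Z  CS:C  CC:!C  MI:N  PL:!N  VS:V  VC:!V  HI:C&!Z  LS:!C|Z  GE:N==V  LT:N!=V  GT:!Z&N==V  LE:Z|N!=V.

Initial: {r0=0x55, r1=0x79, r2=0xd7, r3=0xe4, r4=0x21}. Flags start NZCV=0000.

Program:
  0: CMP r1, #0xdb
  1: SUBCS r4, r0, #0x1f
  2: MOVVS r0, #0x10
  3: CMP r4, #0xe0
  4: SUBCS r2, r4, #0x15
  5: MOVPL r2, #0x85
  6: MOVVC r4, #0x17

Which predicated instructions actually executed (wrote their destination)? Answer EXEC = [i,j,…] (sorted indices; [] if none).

EXEC = [2,5,6]

0: ✓ CMP  NZCV=1001
1: · SUBCS
2: ✓ MOVVS  r0←0x10
3: ✓ CMP  NZCV=0000
4: · SUBCS
5: ✓ MOVPL  r2←0x85
6: ✓ MOVVC  r4←0x17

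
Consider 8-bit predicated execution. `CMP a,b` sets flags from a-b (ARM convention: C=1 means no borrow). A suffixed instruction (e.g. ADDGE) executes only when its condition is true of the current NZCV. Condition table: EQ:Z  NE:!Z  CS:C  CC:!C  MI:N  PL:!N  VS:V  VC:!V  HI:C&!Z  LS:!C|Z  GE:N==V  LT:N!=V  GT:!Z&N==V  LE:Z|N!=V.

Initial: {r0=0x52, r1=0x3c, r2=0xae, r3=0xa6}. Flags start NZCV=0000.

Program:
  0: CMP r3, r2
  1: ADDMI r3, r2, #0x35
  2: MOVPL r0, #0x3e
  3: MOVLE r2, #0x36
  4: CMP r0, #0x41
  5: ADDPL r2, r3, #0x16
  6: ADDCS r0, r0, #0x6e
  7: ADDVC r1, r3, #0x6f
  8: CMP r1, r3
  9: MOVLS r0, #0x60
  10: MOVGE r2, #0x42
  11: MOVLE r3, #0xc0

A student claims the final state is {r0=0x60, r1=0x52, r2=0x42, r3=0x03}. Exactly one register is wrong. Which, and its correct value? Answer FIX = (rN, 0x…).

FIX = (r3, 0xe3)

[0] flags=1000 → (cmp)
[1] flags=1000 MI?T → r3=0xe3
[2] flags=1000 PL?F → skip
[3] flags=1000 LE?T → r2=0x36
[4] flags=0010 → (cmp)
[5] flags=0010 PL?T → r2=0xf9
[6] flags=0010 CS?T → r0=0xc0
[7] flags=0010 VC?T → r1=0x52
[8] flags=0000 → (cmp)
[9] flags=0000 LS?T → r0=0x60
[10] flags=0000 GE?T → r2=0x42
[11] flags=0000 LE?F → skip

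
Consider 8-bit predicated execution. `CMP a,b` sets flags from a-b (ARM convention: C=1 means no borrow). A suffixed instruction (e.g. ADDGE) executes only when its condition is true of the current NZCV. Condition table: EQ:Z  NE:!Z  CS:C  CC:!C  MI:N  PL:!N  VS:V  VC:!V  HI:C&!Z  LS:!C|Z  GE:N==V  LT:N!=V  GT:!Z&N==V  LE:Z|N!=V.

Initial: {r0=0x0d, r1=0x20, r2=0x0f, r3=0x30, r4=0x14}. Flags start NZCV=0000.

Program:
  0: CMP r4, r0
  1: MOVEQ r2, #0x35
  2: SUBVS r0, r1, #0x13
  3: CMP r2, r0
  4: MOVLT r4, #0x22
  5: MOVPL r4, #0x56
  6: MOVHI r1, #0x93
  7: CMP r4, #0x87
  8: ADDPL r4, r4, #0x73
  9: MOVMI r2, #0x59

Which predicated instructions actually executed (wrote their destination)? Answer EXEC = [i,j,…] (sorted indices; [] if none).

EXEC = [5,6,9]

[0] flags=0010 → (cmp)
[1] flags=0010 EQ?F → skip
[2] flags=0010 VS?F → skip
[3] flags=0010 → (cmp)
[4] flags=0010 LT?F → skip
[5] flags=0010 PL?T → r4=0x56
[6] flags=0010 HI?T → r1=0x93
[7] flags=1001 → (cmp)
[8] flags=1001 PL?F → skip
[9] flags=1001 MI?T → r2=0x59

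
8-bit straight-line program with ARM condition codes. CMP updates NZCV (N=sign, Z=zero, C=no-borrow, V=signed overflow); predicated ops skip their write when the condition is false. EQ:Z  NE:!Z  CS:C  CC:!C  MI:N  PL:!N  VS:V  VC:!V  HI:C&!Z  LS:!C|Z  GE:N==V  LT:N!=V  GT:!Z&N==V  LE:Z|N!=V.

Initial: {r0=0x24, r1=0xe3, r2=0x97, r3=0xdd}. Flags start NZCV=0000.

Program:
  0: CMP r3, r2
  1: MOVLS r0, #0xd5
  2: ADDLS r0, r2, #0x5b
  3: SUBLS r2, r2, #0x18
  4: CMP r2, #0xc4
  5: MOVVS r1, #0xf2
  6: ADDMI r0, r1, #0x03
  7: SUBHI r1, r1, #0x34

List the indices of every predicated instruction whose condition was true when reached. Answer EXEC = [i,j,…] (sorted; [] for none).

[0] flags=0010 → (cmp)
[1] flags=0010 LS?F → skip
[2] flags=0010 LS?F → skip
[3] flags=0010 LS?F → skip
[4] flags=1000 → (cmp)
[5] flags=1000 VS?F → skip
[6] flags=1000 MI?T → r0=0xe6
[7] flags=1000 HI?F → skip

EXEC = [6]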